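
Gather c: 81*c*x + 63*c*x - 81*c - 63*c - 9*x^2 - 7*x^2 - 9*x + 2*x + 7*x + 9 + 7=c*(144*x - 144) - 16*x^2 + 16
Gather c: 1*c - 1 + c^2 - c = c^2 - 1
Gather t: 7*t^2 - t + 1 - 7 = 7*t^2 - t - 6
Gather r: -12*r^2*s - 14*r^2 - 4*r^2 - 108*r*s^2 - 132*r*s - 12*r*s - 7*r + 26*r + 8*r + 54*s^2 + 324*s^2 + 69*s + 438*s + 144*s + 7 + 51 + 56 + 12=r^2*(-12*s - 18) + r*(-108*s^2 - 144*s + 27) + 378*s^2 + 651*s + 126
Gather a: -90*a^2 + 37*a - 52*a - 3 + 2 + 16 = -90*a^2 - 15*a + 15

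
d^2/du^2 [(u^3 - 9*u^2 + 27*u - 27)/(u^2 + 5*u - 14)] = 6*(37*u^3 - 223*u^2 + 439*u - 309)/(u^6 + 15*u^5 + 33*u^4 - 295*u^3 - 462*u^2 + 2940*u - 2744)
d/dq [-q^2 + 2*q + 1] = 2 - 2*q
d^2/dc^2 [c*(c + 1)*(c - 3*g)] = 6*c - 6*g + 2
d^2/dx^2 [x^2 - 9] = 2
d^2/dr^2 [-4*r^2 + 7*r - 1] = -8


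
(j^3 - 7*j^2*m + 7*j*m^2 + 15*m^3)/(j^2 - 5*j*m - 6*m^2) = (j^2 - 8*j*m + 15*m^2)/(j - 6*m)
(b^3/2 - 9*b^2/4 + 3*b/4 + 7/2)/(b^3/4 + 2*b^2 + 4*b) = (2*b^3 - 9*b^2 + 3*b + 14)/(b*(b^2 + 8*b + 16))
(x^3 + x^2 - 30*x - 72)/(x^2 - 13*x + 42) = (x^2 + 7*x + 12)/(x - 7)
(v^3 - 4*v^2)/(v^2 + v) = v*(v - 4)/(v + 1)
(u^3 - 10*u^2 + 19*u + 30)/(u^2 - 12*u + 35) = (u^2 - 5*u - 6)/(u - 7)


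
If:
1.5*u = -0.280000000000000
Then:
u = -0.19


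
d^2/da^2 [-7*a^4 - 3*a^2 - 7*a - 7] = -84*a^2 - 6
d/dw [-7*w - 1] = -7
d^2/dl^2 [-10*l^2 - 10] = -20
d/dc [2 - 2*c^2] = -4*c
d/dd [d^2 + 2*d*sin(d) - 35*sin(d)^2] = 2*d*cos(d) + 2*d + 2*sin(d) - 35*sin(2*d)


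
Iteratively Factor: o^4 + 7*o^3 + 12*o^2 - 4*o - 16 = (o + 4)*(o^3 + 3*o^2 - 4) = (o + 2)*(o + 4)*(o^2 + o - 2) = (o - 1)*(o + 2)*(o + 4)*(o + 2)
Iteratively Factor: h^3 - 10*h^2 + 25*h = (h)*(h^2 - 10*h + 25) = h*(h - 5)*(h - 5)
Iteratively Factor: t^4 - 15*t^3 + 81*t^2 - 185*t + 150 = (t - 5)*(t^3 - 10*t^2 + 31*t - 30) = (t - 5)*(t - 3)*(t^2 - 7*t + 10) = (t - 5)^2*(t - 3)*(t - 2)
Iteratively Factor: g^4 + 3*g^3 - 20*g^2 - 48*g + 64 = (g - 1)*(g^3 + 4*g^2 - 16*g - 64) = (g - 1)*(g + 4)*(g^2 - 16) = (g - 4)*(g - 1)*(g + 4)*(g + 4)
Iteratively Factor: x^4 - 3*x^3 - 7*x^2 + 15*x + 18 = (x + 2)*(x^3 - 5*x^2 + 3*x + 9) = (x - 3)*(x + 2)*(x^2 - 2*x - 3) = (x - 3)^2*(x + 2)*(x + 1)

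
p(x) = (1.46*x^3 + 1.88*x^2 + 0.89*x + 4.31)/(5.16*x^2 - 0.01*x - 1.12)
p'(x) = (0.01 - 10.32*x)*(1.46*x^3 + 1.88*x^2 + 0.89*x + 4.31)/(5.16*x^2 - 0.01*x - 1.12)^2 + (4.38*x^2 + 3.76*x + 0.89)/(5.16*x^2 - 0.01*x - 1.12)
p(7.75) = 2.60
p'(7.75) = 0.28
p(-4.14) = -0.81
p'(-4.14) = 0.30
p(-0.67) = 3.42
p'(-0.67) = 19.99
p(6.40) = 2.24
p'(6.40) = 0.27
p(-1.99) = -0.08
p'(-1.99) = 0.47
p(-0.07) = -3.89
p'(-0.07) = 2.01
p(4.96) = 1.85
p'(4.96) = 0.26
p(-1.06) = 0.80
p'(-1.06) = 2.25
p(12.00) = 3.79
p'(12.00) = 0.28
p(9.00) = 2.95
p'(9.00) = 0.28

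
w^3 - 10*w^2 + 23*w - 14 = (w - 7)*(w - 2)*(w - 1)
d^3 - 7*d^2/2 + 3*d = d*(d - 2)*(d - 3/2)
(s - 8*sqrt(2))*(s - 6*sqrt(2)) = s^2 - 14*sqrt(2)*s + 96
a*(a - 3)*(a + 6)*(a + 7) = a^4 + 10*a^3 + 3*a^2 - 126*a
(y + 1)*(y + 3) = y^2 + 4*y + 3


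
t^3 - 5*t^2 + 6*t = t*(t - 3)*(t - 2)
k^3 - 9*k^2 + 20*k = k*(k - 5)*(k - 4)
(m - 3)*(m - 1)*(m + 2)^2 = m^4 - 9*m^2 - 4*m + 12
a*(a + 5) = a^2 + 5*a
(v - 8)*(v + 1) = v^2 - 7*v - 8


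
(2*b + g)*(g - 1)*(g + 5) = 2*b*g^2 + 8*b*g - 10*b + g^3 + 4*g^2 - 5*g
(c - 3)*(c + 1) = c^2 - 2*c - 3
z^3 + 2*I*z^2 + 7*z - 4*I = (z - I)^2*(z + 4*I)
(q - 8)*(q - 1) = q^2 - 9*q + 8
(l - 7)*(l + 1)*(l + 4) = l^3 - 2*l^2 - 31*l - 28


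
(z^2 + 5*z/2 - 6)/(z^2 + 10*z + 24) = (z - 3/2)/(z + 6)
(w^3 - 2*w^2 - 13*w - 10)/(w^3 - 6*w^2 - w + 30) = (w + 1)/(w - 3)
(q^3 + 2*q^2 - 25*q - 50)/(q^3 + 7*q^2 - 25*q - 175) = (q + 2)/(q + 7)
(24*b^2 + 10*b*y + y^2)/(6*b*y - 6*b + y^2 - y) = (4*b + y)/(y - 1)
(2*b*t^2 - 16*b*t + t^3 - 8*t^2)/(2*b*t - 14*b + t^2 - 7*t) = t*(t - 8)/(t - 7)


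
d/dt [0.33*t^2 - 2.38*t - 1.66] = 0.66*t - 2.38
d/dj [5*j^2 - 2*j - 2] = 10*j - 2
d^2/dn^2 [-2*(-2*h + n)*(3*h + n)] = -4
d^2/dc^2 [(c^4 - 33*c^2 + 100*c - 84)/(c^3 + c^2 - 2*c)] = 12*(-5*c^6 + 49*c^5 - 65*c^4 - 73*c^3 + 42*c^2 + 84*c - 56)/(c^3*(c^6 + 3*c^5 - 3*c^4 - 11*c^3 + 6*c^2 + 12*c - 8))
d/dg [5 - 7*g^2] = -14*g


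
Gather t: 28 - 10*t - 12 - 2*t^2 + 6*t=-2*t^2 - 4*t + 16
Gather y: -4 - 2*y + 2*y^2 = 2*y^2 - 2*y - 4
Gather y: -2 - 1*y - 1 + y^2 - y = y^2 - 2*y - 3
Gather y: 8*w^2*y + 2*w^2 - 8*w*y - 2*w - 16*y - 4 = 2*w^2 - 2*w + y*(8*w^2 - 8*w - 16) - 4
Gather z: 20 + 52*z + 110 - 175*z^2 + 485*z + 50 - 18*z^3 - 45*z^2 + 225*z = -18*z^3 - 220*z^2 + 762*z + 180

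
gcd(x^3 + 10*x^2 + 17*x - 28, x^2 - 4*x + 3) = x - 1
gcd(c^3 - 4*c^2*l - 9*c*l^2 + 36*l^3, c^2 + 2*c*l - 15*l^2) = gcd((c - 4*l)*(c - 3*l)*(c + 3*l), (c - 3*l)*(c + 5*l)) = c - 3*l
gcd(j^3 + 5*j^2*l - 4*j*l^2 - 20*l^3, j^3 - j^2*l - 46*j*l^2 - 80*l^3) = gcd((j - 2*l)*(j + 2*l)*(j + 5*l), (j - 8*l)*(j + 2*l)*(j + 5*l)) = j^2 + 7*j*l + 10*l^2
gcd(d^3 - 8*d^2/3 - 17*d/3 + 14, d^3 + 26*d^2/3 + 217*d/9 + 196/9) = d + 7/3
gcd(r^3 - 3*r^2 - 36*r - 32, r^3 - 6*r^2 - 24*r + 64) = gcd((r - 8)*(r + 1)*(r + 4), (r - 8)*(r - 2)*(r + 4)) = r^2 - 4*r - 32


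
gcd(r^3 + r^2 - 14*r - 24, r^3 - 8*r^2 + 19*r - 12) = r - 4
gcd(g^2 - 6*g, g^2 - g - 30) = g - 6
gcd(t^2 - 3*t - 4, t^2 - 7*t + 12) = t - 4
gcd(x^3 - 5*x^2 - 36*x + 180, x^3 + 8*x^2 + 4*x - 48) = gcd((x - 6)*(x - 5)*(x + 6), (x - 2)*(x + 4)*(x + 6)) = x + 6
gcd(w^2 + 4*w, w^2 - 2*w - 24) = w + 4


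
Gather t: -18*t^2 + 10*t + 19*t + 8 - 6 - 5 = -18*t^2 + 29*t - 3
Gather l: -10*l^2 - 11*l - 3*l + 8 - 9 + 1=-10*l^2 - 14*l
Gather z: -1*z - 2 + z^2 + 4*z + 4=z^2 + 3*z + 2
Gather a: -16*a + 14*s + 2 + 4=-16*a + 14*s + 6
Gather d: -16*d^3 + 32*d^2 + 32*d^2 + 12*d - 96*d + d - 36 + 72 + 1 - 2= -16*d^3 + 64*d^2 - 83*d + 35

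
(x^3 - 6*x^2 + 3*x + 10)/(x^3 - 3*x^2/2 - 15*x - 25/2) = 2*(x - 2)/(2*x + 5)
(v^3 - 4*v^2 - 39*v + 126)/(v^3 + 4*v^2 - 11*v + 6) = (v^2 - 10*v + 21)/(v^2 - 2*v + 1)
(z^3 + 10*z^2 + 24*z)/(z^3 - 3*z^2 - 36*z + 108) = z*(z + 4)/(z^2 - 9*z + 18)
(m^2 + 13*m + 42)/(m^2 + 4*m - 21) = (m + 6)/(m - 3)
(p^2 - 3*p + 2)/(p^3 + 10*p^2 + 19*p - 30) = (p - 2)/(p^2 + 11*p + 30)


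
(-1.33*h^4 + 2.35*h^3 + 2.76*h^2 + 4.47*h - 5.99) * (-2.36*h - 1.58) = 3.1388*h^5 - 3.4446*h^4 - 10.2266*h^3 - 14.91*h^2 + 7.0738*h + 9.4642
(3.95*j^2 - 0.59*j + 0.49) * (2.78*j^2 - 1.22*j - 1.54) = 10.981*j^4 - 6.4592*j^3 - 4.001*j^2 + 0.3108*j - 0.7546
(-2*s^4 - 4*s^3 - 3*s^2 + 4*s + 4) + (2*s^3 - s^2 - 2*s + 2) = -2*s^4 - 2*s^3 - 4*s^2 + 2*s + 6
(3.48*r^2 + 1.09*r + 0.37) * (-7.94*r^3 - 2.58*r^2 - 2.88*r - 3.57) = -27.6312*r^5 - 17.633*r^4 - 15.7724*r^3 - 16.5174*r^2 - 4.9569*r - 1.3209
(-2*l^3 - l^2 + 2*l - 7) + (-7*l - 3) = -2*l^3 - l^2 - 5*l - 10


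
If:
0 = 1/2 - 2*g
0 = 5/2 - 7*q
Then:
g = 1/4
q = 5/14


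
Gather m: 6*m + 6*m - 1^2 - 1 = 12*m - 2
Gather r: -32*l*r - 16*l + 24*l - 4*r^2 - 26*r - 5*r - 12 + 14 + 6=8*l - 4*r^2 + r*(-32*l - 31) + 8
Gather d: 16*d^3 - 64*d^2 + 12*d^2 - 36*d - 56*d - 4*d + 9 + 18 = 16*d^3 - 52*d^2 - 96*d + 27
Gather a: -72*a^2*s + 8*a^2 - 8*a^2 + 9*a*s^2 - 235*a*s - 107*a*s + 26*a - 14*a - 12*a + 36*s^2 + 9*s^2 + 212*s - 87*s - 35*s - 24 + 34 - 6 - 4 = -72*a^2*s + a*(9*s^2 - 342*s) + 45*s^2 + 90*s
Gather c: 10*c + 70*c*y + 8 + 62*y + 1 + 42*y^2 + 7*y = c*(70*y + 10) + 42*y^2 + 69*y + 9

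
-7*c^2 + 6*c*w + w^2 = (-c + w)*(7*c + w)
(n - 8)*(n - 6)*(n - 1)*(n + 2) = n^4 - 13*n^3 + 32*n^2 + 76*n - 96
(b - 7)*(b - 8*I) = b^2 - 7*b - 8*I*b + 56*I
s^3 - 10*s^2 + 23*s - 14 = (s - 7)*(s - 2)*(s - 1)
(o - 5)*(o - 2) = o^2 - 7*o + 10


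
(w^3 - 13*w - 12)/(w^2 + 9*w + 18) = (w^2 - 3*w - 4)/(w + 6)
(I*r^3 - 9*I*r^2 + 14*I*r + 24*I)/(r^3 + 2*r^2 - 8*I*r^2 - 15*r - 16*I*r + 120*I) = I*(r^3 - 9*r^2 + 14*r + 24)/(r^3 + 2*r^2*(1 - 4*I) - r*(15 + 16*I) + 120*I)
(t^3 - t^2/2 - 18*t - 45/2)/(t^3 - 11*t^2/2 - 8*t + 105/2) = (2*t + 3)/(2*t - 7)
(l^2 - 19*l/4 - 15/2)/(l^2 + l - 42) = (l + 5/4)/(l + 7)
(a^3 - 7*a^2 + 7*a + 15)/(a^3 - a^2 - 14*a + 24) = (a^2 - 4*a - 5)/(a^2 + 2*a - 8)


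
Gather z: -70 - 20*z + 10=-20*z - 60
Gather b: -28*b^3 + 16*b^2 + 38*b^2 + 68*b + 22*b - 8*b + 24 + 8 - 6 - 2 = -28*b^3 + 54*b^2 + 82*b + 24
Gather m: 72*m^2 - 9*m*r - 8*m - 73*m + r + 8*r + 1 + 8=72*m^2 + m*(-9*r - 81) + 9*r + 9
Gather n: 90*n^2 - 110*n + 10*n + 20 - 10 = 90*n^2 - 100*n + 10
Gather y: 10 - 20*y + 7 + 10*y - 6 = 11 - 10*y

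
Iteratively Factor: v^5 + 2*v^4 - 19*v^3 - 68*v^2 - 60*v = (v + 2)*(v^4 - 19*v^2 - 30*v) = (v + 2)*(v + 3)*(v^3 - 3*v^2 - 10*v) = v*(v + 2)*(v + 3)*(v^2 - 3*v - 10) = v*(v + 2)^2*(v + 3)*(v - 5)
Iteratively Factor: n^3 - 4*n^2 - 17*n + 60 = (n - 5)*(n^2 + n - 12) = (n - 5)*(n + 4)*(n - 3)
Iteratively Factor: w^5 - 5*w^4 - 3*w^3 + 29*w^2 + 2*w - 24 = (w + 2)*(w^4 - 7*w^3 + 11*w^2 + 7*w - 12) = (w - 4)*(w + 2)*(w^3 - 3*w^2 - w + 3) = (w - 4)*(w - 3)*(w + 2)*(w^2 - 1) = (w - 4)*(w - 3)*(w + 1)*(w + 2)*(w - 1)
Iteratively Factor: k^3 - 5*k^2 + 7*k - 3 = (k - 1)*(k^2 - 4*k + 3) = (k - 1)^2*(k - 3)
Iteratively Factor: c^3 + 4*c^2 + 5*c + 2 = (c + 1)*(c^2 + 3*c + 2) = (c + 1)*(c + 2)*(c + 1)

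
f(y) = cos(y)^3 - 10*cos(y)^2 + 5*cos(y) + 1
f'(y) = -3*sin(y)*cos(y)^2 + 20*sin(y)*cos(y) - 5*sin(y)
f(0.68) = -0.69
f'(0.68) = 5.49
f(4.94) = 1.63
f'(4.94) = 0.62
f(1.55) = 1.10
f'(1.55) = -4.58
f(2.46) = -9.38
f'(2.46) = -14.08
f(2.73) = -12.75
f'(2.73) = -10.34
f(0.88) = 0.38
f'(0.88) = 5.03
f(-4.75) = 1.17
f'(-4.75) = -4.25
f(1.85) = -1.16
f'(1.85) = -10.32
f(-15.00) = -9.01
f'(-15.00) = 14.26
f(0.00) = -3.00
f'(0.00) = 0.00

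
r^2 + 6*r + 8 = (r + 2)*(r + 4)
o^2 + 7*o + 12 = (o + 3)*(o + 4)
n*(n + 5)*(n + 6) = n^3 + 11*n^2 + 30*n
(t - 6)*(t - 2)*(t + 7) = t^3 - t^2 - 44*t + 84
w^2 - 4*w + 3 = (w - 3)*(w - 1)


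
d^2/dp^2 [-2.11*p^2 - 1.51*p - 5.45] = -4.22000000000000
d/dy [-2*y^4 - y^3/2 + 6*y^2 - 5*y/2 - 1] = -8*y^3 - 3*y^2/2 + 12*y - 5/2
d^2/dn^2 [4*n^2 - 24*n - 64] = 8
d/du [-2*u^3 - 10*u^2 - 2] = 2*u*(-3*u - 10)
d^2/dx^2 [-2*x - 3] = 0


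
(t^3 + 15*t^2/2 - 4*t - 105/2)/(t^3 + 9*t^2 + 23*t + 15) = (2*t^2 + 9*t - 35)/(2*(t^2 + 6*t + 5))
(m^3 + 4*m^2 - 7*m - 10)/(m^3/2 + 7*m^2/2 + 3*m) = 2*(m^2 + 3*m - 10)/(m*(m + 6))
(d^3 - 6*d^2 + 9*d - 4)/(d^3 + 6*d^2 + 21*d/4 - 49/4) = 4*(d^2 - 5*d + 4)/(4*d^2 + 28*d + 49)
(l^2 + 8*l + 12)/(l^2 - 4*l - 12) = (l + 6)/(l - 6)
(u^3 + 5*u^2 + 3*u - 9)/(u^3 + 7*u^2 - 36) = (u^2 + 2*u - 3)/(u^2 + 4*u - 12)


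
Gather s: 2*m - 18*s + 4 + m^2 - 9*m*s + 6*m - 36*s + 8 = m^2 + 8*m + s*(-9*m - 54) + 12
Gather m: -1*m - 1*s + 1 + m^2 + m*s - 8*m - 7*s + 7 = m^2 + m*(s - 9) - 8*s + 8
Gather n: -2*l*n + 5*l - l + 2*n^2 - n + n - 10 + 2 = -2*l*n + 4*l + 2*n^2 - 8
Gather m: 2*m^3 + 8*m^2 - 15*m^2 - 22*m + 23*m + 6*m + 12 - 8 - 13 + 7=2*m^3 - 7*m^2 + 7*m - 2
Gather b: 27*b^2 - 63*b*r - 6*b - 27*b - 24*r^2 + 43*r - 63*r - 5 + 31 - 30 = 27*b^2 + b*(-63*r - 33) - 24*r^2 - 20*r - 4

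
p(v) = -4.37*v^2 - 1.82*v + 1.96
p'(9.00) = -80.48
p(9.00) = -368.39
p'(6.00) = -54.26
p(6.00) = -166.28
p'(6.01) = -54.35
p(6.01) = -166.82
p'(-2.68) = 21.60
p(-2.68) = -24.55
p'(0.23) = -3.83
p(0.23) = 1.31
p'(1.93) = -18.69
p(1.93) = -17.83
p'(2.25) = -21.48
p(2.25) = -24.26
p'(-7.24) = 61.46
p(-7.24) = -213.93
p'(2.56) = -24.19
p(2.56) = -31.34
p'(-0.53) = 2.81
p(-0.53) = 1.70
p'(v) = -8.74*v - 1.82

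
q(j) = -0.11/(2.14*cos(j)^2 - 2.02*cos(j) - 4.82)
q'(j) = -0.11*(4.28*sin(j)*cos(j) - 2.02*sin(j))/(2.14*cos(j)^2 - 2.02*cos(j) - 4.82)^2 = (0.2222 - 0.4708*cos(j))*sin(j)/(-2.14*cos(j)^2 + 2.02*cos(j) + 4.82)^2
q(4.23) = 0.03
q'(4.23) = -0.03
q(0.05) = 0.02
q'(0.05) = -0.00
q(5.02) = 0.02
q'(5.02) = -0.00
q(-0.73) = 0.02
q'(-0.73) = 0.00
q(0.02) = 0.02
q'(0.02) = -0.00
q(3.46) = 0.11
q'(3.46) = -0.22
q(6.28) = 0.02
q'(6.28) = 0.00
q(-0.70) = 0.02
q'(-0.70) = 0.00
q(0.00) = 0.02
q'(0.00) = 0.00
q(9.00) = 0.09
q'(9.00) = 0.19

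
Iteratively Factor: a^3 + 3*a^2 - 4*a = (a - 1)*(a^2 + 4*a) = (a - 1)*(a + 4)*(a)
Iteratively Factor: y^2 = (y)*(y)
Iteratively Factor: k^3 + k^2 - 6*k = (k)*(k^2 + k - 6) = k*(k - 2)*(k + 3)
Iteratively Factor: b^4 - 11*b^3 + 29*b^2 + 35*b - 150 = (b - 3)*(b^3 - 8*b^2 + 5*b + 50) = (b - 3)*(b + 2)*(b^2 - 10*b + 25) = (b - 5)*(b - 3)*(b + 2)*(b - 5)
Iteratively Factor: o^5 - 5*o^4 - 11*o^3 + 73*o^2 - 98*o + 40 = (o - 5)*(o^4 - 11*o^2 + 18*o - 8) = (o - 5)*(o - 1)*(o^3 + o^2 - 10*o + 8) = (o - 5)*(o - 1)^2*(o^2 + 2*o - 8) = (o - 5)*(o - 2)*(o - 1)^2*(o + 4)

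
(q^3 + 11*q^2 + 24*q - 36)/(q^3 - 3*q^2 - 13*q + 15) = (q^2 + 12*q + 36)/(q^2 - 2*q - 15)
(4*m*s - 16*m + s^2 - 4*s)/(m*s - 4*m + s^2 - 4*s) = (4*m + s)/(m + s)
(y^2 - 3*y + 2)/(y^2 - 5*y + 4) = (y - 2)/(y - 4)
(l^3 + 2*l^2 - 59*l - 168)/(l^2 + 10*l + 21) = l - 8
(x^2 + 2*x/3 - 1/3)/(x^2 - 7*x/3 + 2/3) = (x + 1)/(x - 2)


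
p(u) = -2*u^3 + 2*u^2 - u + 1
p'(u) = -6*u^2 + 4*u - 1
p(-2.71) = 58.20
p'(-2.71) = -55.90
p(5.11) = -218.75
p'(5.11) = -137.23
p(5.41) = -262.55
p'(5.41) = -154.97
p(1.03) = -0.09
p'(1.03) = -3.25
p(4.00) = -99.00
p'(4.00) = -81.00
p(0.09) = 0.92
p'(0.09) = -0.69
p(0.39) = 0.80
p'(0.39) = -0.35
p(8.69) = -1169.13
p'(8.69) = -419.34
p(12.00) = -3179.00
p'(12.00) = -817.00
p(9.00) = -1304.00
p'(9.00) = -451.00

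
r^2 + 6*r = r*(r + 6)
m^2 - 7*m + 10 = (m - 5)*(m - 2)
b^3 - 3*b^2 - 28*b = b*(b - 7)*(b + 4)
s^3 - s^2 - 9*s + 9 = (s - 3)*(s - 1)*(s + 3)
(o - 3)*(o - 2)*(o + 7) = o^3 + 2*o^2 - 29*o + 42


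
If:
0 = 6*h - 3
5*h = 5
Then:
No Solution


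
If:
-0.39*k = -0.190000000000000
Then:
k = 0.49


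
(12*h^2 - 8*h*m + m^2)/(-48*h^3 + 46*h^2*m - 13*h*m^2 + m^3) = (-6*h + m)/(24*h^2 - 11*h*m + m^2)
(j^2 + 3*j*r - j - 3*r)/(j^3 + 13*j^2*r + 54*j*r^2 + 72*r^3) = (j - 1)/(j^2 + 10*j*r + 24*r^2)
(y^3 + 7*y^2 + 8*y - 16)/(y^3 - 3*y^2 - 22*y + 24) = (y + 4)/(y - 6)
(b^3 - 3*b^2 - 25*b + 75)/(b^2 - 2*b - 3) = (b^2 - 25)/(b + 1)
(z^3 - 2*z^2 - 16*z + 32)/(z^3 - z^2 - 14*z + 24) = (z - 4)/(z - 3)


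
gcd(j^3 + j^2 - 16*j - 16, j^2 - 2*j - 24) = j + 4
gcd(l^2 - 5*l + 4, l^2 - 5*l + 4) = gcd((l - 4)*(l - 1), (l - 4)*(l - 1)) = l^2 - 5*l + 4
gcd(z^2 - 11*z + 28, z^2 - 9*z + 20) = z - 4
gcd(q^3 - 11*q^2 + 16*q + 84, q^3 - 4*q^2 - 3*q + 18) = q + 2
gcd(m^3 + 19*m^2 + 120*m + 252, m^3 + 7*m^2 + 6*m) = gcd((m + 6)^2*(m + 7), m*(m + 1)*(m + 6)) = m + 6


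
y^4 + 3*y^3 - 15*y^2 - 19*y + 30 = (y - 3)*(y - 1)*(y + 2)*(y + 5)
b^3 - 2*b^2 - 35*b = b*(b - 7)*(b + 5)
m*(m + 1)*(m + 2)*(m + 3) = m^4 + 6*m^3 + 11*m^2 + 6*m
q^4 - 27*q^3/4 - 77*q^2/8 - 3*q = q*(q - 8)*(q + 1/2)*(q + 3/4)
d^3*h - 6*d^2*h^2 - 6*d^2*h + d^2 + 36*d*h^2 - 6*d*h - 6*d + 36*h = (d - 6)*(d - 6*h)*(d*h + 1)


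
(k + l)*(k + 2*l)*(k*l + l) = k^3*l + 3*k^2*l^2 + k^2*l + 2*k*l^3 + 3*k*l^2 + 2*l^3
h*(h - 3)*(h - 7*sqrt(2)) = h^3 - 7*sqrt(2)*h^2 - 3*h^2 + 21*sqrt(2)*h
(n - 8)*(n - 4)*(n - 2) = n^3 - 14*n^2 + 56*n - 64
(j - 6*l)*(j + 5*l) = j^2 - j*l - 30*l^2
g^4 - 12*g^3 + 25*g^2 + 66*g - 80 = (g - 8)*(g - 5)*(g - 1)*(g + 2)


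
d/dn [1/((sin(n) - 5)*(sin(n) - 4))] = (9 - 2*sin(n))*cos(n)/((sin(n) - 5)^2*(sin(n) - 4)^2)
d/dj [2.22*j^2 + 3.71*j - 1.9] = 4.44*j + 3.71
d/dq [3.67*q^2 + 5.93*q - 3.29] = 7.34*q + 5.93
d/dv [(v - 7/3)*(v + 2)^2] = (v + 2)*(9*v - 8)/3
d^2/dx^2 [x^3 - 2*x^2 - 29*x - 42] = 6*x - 4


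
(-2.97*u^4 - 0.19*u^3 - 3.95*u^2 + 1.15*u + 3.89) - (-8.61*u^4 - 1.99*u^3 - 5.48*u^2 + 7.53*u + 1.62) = 5.64*u^4 + 1.8*u^3 + 1.53*u^2 - 6.38*u + 2.27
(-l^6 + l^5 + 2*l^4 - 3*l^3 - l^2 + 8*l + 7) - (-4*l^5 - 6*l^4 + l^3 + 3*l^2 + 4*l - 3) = -l^6 + 5*l^5 + 8*l^4 - 4*l^3 - 4*l^2 + 4*l + 10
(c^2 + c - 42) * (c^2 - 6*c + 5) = c^4 - 5*c^3 - 43*c^2 + 257*c - 210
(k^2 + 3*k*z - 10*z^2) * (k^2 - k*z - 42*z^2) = k^4 + 2*k^3*z - 55*k^2*z^2 - 116*k*z^3 + 420*z^4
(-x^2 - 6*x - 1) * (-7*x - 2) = 7*x^3 + 44*x^2 + 19*x + 2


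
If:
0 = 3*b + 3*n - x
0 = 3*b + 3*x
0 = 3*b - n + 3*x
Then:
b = 0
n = 0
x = 0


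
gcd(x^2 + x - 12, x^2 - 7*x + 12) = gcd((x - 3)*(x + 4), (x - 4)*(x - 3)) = x - 3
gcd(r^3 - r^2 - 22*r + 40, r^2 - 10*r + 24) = r - 4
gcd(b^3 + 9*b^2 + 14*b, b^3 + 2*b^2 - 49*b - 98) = b^2 + 9*b + 14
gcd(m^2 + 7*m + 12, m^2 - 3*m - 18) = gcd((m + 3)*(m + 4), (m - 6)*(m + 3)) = m + 3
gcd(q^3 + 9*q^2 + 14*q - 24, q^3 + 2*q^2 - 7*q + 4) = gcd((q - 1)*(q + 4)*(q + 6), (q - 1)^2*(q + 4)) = q^2 + 3*q - 4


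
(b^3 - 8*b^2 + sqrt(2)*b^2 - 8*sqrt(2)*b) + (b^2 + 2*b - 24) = b^3 - 7*b^2 + sqrt(2)*b^2 - 8*sqrt(2)*b + 2*b - 24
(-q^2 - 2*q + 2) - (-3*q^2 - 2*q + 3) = 2*q^2 - 1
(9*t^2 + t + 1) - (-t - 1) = 9*t^2 + 2*t + 2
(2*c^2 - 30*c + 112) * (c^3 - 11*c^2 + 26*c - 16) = 2*c^5 - 52*c^4 + 494*c^3 - 2044*c^2 + 3392*c - 1792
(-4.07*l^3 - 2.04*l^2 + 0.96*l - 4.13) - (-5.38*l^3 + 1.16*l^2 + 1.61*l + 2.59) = 1.31*l^3 - 3.2*l^2 - 0.65*l - 6.72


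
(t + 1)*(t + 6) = t^2 + 7*t + 6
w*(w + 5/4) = w^2 + 5*w/4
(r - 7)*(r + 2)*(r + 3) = r^3 - 2*r^2 - 29*r - 42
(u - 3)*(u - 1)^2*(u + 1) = u^4 - 4*u^3 + 2*u^2 + 4*u - 3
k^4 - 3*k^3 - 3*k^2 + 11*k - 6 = (k - 3)*(k - 1)^2*(k + 2)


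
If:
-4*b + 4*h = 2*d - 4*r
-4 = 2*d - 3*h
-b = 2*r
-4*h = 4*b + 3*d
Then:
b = 8/11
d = -16/11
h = 4/11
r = -4/11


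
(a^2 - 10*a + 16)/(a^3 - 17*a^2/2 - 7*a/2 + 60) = 2*(a - 2)/(2*a^2 - a - 15)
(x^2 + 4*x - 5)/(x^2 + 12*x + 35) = (x - 1)/(x + 7)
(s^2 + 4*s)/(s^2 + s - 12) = s/(s - 3)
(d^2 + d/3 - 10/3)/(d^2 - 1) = (3*d^2 + d - 10)/(3*(d^2 - 1))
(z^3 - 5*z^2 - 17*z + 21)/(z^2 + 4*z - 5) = (z^2 - 4*z - 21)/(z + 5)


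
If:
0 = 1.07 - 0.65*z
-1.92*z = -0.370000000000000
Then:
No Solution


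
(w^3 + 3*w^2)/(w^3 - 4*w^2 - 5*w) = w*(w + 3)/(w^2 - 4*w - 5)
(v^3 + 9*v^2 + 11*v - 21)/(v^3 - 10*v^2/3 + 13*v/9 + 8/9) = 9*(v^2 + 10*v + 21)/(9*v^2 - 21*v - 8)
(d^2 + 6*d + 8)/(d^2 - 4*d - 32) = (d + 2)/(d - 8)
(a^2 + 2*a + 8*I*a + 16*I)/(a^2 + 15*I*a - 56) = (a + 2)/(a + 7*I)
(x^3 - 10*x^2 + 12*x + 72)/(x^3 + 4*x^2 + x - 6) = (x^2 - 12*x + 36)/(x^2 + 2*x - 3)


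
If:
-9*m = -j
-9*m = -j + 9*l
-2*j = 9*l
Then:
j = 0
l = 0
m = 0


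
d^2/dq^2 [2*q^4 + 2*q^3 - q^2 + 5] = 24*q^2 + 12*q - 2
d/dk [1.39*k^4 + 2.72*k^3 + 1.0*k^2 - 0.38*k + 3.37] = 5.56*k^3 + 8.16*k^2 + 2.0*k - 0.38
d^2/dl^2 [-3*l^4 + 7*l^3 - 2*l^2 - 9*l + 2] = -36*l^2 + 42*l - 4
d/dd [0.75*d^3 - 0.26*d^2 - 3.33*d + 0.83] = 2.25*d^2 - 0.52*d - 3.33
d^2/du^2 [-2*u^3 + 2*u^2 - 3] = 4 - 12*u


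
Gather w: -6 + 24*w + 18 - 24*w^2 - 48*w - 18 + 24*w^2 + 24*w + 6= 0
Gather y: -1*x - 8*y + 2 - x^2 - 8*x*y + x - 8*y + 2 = -x^2 + y*(-8*x - 16) + 4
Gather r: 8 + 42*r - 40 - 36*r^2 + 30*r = -36*r^2 + 72*r - 32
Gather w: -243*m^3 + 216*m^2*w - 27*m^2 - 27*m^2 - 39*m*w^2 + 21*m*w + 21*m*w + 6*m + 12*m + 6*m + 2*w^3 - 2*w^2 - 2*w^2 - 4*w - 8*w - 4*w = -243*m^3 - 54*m^2 + 24*m + 2*w^3 + w^2*(-39*m - 4) + w*(216*m^2 + 42*m - 16)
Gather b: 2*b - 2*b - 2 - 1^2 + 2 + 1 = 0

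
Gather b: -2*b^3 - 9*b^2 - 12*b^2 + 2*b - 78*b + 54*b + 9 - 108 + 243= -2*b^3 - 21*b^2 - 22*b + 144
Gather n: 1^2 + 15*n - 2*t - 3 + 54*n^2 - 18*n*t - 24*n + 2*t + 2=54*n^2 + n*(-18*t - 9)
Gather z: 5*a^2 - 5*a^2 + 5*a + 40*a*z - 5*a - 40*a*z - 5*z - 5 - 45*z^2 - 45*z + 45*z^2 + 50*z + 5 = 0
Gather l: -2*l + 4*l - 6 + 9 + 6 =2*l + 9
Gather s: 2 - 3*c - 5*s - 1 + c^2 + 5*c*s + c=c^2 - 2*c + s*(5*c - 5) + 1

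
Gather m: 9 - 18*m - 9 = -18*m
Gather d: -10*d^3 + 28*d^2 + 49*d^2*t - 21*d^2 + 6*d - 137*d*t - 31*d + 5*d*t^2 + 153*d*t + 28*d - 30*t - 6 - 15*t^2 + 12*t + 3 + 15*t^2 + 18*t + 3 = -10*d^3 + d^2*(49*t + 7) + d*(5*t^2 + 16*t + 3)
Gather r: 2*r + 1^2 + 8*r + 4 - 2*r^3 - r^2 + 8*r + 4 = -2*r^3 - r^2 + 18*r + 9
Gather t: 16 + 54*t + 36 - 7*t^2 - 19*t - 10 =-7*t^2 + 35*t + 42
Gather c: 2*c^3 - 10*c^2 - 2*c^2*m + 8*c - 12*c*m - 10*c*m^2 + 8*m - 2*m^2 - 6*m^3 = 2*c^3 + c^2*(-2*m - 10) + c*(-10*m^2 - 12*m + 8) - 6*m^3 - 2*m^2 + 8*m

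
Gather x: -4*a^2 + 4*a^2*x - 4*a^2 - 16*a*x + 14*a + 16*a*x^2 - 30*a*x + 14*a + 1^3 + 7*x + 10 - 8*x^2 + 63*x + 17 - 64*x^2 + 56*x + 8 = -8*a^2 + 28*a + x^2*(16*a - 72) + x*(4*a^2 - 46*a + 126) + 36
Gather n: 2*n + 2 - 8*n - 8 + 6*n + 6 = 0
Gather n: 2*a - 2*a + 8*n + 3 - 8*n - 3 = 0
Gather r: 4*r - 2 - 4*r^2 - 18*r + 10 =-4*r^2 - 14*r + 8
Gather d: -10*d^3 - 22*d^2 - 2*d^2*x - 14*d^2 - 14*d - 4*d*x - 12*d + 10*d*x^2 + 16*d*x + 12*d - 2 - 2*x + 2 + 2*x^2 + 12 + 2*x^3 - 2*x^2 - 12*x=-10*d^3 + d^2*(-2*x - 36) + d*(10*x^2 + 12*x - 14) + 2*x^3 - 14*x + 12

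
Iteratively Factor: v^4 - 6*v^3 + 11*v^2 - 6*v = (v)*(v^3 - 6*v^2 + 11*v - 6) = v*(v - 2)*(v^2 - 4*v + 3) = v*(v - 3)*(v - 2)*(v - 1)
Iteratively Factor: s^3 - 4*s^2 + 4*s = (s - 2)*(s^2 - 2*s) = (s - 2)^2*(s)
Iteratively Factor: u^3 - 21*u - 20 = (u + 4)*(u^2 - 4*u - 5) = (u - 5)*(u + 4)*(u + 1)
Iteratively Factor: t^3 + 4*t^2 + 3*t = (t + 3)*(t^2 + t) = (t + 1)*(t + 3)*(t)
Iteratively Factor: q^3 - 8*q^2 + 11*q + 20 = (q + 1)*(q^2 - 9*q + 20) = (q - 4)*(q + 1)*(q - 5)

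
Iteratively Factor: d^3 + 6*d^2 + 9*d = (d)*(d^2 + 6*d + 9) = d*(d + 3)*(d + 3)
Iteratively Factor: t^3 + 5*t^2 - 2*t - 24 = (t - 2)*(t^2 + 7*t + 12) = (t - 2)*(t + 4)*(t + 3)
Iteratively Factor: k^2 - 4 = (k + 2)*(k - 2)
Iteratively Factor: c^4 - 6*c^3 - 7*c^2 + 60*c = (c - 5)*(c^3 - c^2 - 12*c) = (c - 5)*(c + 3)*(c^2 - 4*c) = c*(c - 5)*(c + 3)*(c - 4)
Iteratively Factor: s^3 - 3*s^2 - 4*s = (s + 1)*(s^2 - 4*s) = (s - 4)*(s + 1)*(s)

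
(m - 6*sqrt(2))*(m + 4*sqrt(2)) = m^2 - 2*sqrt(2)*m - 48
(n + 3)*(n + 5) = n^2 + 8*n + 15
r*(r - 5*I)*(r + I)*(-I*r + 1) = -I*r^4 - 3*r^3 - 9*I*r^2 + 5*r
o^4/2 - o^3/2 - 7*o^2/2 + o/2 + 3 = (o/2 + 1/2)*(o - 3)*(o - 1)*(o + 2)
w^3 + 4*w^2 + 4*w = w*(w + 2)^2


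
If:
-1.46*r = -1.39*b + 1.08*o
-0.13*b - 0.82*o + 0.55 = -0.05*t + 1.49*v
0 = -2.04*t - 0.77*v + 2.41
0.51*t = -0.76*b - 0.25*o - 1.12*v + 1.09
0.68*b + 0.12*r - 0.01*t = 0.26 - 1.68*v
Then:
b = 0.42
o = 0.68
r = -0.10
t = 1.18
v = -0.00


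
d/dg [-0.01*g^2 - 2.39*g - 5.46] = -0.02*g - 2.39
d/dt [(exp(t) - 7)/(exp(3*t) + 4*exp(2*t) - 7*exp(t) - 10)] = (-(exp(t) - 7)*(3*exp(2*t) + 8*exp(t) - 7) + exp(3*t) + 4*exp(2*t) - 7*exp(t) - 10)*exp(t)/(exp(3*t) + 4*exp(2*t) - 7*exp(t) - 10)^2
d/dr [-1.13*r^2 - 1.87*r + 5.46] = -2.26*r - 1.87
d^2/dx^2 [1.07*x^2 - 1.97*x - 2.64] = 2.14000000000000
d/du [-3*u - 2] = -3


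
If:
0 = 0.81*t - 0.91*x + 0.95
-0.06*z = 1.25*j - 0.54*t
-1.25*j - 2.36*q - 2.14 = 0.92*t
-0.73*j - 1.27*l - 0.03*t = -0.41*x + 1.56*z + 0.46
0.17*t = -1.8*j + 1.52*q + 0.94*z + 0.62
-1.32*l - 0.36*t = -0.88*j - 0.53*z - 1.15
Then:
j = -0.29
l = 0.65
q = -0.47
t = -0.72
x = 0.40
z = -0.57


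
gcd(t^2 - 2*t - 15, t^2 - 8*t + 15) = t - 5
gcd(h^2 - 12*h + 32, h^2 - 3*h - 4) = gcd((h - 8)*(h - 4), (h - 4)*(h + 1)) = h - 4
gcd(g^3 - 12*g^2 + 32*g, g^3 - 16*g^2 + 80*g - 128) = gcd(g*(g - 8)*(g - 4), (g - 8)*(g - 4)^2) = g^2 - 12*g + 32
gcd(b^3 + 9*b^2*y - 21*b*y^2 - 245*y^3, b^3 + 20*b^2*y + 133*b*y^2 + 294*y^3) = b^2 + 14*b*y + 49*y^2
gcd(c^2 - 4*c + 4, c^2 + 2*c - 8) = c - 2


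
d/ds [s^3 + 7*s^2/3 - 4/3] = s*(9*s + 14)/3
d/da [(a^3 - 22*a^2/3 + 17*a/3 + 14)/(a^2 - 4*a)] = (a^4 - 8*a^3 + 71*a^2/3 - 28*a + 56)/(a^2*(a^2 - 8*a + 16))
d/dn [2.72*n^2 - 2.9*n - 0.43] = 5.44*n - 2.9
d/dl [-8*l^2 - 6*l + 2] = -16*l - 6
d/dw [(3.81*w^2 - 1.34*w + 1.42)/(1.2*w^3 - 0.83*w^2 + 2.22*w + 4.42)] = (-4.572*w^4 + 3.216*w^3 + 2.23400000000001*w^2 + 36.0376*w - 9.0752)/(1.44*w^6 - 1.992*w^5 + 6.0169*w^4 + 6.9228*w^3 - 2.4088*w^2 + 19.6248*w + 19.5364)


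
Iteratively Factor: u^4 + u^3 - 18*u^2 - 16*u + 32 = (u - 4)*(u^3 + 5*u^2 + 2*u - 8) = (u - 4)*(u - 1)*(u^2 + 6*u + 8) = (u - 4)*(u - 1)*(u + 2)*(u + 4)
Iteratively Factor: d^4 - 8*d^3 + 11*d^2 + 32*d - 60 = (d - 2)*(d^3 - 6*d^2 - d + 30) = (d - 3)*(d - 2)*(d^2 - 3*d - 10) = (d - 5)*(d - 3)*(d - 2)*(d + 2)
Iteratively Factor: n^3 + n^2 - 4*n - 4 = (n + 1)*(n^2 - 4) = (n + 1)*(n + 2)*(n - 2)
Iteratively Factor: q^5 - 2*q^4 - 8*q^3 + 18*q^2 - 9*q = (q + 3)*(q^4 - 5*q^3 + 7*q^2 - 3*q) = (q - 1)*(q + 3)*(q^3 - 4*q^2 + 3*q) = (q - 3)*(q - 1)*(q + 3)*(q^2 - q) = q*(q - 3)*(q - 1)*(q + 3)*(q - 1)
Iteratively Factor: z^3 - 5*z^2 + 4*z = (z - 4)*(z^2 - z) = z*(z - 4)*(z - 1)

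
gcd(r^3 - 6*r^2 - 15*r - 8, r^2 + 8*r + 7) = r + 1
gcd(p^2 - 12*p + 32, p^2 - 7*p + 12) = p - 4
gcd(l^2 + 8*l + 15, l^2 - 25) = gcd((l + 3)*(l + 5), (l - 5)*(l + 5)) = l + 5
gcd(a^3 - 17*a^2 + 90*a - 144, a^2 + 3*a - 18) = a - 3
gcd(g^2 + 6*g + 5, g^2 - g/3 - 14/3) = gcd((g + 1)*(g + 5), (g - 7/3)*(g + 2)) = 1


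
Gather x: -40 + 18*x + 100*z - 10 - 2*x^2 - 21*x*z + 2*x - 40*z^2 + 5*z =-2*x^2 + x*(20 - 21*z) - 40*z^2 + 105*z - 50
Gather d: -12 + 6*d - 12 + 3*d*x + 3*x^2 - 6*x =d*(3*x + 6) + 3*x^2 - 6*x - 24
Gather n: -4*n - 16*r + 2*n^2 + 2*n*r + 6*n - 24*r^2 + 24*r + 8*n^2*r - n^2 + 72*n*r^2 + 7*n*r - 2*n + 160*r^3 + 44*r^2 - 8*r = n^2*(8*r + 1) + n*(72*r^2 + 9*r) + 160*r^3 + 20*r^2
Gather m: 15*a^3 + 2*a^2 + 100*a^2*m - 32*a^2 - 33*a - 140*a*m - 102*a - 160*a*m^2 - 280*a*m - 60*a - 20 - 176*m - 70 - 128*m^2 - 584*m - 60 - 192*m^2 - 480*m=15*a^3 - 30*a^2 - 195*a + m^2*(-160*a - 320) + m*(100*a^2 - 420*a - 1240) - 150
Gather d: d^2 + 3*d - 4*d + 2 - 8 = d^2 - d - 6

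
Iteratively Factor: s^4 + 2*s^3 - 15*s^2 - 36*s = (s + 3)*(s^3 - s^2 - 12*s) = s*(s + 3)*(s^2 - s - 12) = s*(s - 4)*(s + 3)*(s + 3)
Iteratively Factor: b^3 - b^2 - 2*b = (b)*(b^2 - b - 2) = b*(b + 1)*(b - 2)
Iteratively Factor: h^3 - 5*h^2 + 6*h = (h - 3)*(h^2 - 2*h) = (h - 3)*(h - 2)*(h)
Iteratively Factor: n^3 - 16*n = (n + 4)*(n^2 - 4*n) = (n - 4)*(n + 4)*(n)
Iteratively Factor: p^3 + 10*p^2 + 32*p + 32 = (p + 4)*(p^2 + 6*p + 8) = (p + 4)^2*(p + 2)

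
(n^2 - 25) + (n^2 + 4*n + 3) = 2*n^2 + 4*n - 22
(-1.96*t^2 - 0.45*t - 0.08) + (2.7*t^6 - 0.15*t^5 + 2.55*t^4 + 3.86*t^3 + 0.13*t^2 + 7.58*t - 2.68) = 2.7*t^6 - 0.15*t^5 + 2.55*t^4 + 3.86*t^3 - 1.83*t^2 + 7.13*t - 2.76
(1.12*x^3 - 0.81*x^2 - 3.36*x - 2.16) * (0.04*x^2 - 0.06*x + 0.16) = 0.0448*x^5 - 0.0996*x^4 + 0.0934*x^3 - 0.0144000000000001*x^2 - 0.408*x - 0.3456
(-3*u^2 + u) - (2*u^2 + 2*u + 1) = -5*u^2 - u - 1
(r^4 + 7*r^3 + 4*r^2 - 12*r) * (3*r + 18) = 3*r^5 + 39*r^4 + 138*r^3 + 36*r^2 - 216*r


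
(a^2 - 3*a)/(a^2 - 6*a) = (a - 3)/(a - 6)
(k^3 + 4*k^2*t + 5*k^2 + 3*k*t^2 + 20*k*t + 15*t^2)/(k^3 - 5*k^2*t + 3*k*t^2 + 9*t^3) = (k^2 + 3*k*t + 5*k + 15*t)/(k^2 - 6*k*t + 9*t^2)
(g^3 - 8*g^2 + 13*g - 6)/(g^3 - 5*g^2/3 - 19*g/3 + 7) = 3*(g^2 - 7*g + 6)/(3*g^2 - 2*g - 21)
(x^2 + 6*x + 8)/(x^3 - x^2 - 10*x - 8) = (x + 4)/(x^2 - 3*x - 4)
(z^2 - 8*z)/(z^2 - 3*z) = (z - 8)/(z - 3)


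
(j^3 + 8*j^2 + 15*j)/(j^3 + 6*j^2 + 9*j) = (j + 5)/(j + 3)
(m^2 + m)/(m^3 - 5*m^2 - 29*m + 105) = m*(m + 1)/(m^3 - 5*m^2 - 29*m + 105)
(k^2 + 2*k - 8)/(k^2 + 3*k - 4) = (k - 2)/(k - 1)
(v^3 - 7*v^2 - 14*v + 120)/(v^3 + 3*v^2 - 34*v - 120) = (v - 5)/(v + 5)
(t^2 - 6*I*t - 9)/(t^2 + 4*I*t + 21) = (t - 3*I)/(t + 7*I)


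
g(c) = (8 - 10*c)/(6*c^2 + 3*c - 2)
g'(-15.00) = 0.01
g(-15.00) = 0.12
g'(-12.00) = 0.01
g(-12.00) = 0.15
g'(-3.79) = 0.23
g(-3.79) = 0.63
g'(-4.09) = 0.19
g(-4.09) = 0.57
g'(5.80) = 0.03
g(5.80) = -0.23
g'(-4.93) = 0.12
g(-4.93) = 0.44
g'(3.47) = 0.06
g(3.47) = -0.33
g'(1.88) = 0.04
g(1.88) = -0.43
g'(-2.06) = 1.50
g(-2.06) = 1.65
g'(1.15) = -0.40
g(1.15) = -0.37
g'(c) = (8 - 10*c)*(-12*c - 3)/(6*c^2 + 3*c - 2)^2 - 10/(6*c^2 + 3*c - 2) = 4*(15*c^2 - 24*c - 1)/(36*c^4 + 36*c^3 - 15*c^2 - 12*c + 4)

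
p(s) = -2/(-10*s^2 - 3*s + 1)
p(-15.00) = 0.00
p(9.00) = 0.00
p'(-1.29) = 0.33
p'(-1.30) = 0.32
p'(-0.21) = 1.70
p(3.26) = 0.02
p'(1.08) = -0.25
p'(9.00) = 0.00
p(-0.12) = -1.64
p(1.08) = 0.14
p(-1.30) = 0.17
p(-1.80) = 0.08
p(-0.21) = -1.68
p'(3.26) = -0.01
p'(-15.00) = 0.00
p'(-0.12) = -0.81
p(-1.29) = 0.17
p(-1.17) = 0.22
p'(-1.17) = 0.48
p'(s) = -2*(20*s + 3)/(-10*s^2 - 3*s + 1)^2 = 2*(-20*s - 3)/(10*s^2 + 3*s - 1)^2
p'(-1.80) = 0.10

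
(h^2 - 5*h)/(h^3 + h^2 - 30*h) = 1/(h + 6)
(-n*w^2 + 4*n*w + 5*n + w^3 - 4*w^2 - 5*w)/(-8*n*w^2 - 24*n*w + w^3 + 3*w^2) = (n*w^2 - 4*n*w - 5*n - w^3 + 4*w^2 + 5*w)/(w*(8*n*w + 24*n - w^2 - 3*w))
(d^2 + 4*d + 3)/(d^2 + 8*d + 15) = (d + 1)/(d + 5)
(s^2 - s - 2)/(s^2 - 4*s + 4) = (s + 1)/(s - 2)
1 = 1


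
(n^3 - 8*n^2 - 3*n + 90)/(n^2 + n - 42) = (n^2 - 2*n - 15)/(n + 7)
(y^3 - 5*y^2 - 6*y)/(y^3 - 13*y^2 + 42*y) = (y + 1)/(y - 7)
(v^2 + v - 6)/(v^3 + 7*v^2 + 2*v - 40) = (v + 3)/(v^2 + 9*v + 20)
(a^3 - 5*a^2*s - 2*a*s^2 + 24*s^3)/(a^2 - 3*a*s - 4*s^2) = (a^2 - a*s - 6*s^2)/(a + s)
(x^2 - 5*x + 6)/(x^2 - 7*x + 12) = (x - 2)/(x - 4)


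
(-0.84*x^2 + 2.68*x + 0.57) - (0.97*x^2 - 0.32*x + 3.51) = -1.81*x^2 + 3.0*x - 2.94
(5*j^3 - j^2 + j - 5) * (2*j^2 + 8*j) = 10*j^5 + 38*j^4 - 6*j^3 - 2*j^2 - 40*j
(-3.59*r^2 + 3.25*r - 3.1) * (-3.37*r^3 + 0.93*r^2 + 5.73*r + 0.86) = 12.0983*r^5 - 14.2912*r^4 - 7.1012*r^3 + 12.6521*r^2 - 14.968*r - 2.666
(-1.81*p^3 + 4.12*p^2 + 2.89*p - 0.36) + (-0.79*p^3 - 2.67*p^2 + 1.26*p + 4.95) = -2.6*p^3 + 1.45*p^2 + 4.15*p + 4.59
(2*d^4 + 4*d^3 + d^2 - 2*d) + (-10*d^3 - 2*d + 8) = 2*d^4 - 6*d^3 + d^2 - 4*d + 8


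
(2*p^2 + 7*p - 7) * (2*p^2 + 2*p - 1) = 4*p^4 + 18*p^3 - 2*p^2 - 21*p + 7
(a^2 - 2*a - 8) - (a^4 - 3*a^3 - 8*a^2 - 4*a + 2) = -a^4 + 3*a^3 + 9*a^2 + 2*a - 10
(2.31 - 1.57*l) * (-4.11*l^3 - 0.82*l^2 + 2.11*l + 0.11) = 6.4527*l^4 - 8.2067*l^3 - 5.2069*l^2 + 4.7014*l + 0.2541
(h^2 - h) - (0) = h^2 - h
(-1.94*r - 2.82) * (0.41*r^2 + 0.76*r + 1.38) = -0.7954*r^3 - 2.6306*r^2 - 4.8204*r - 3.8916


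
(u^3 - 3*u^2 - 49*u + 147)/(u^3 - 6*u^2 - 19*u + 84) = (u + 7)/(u + 4)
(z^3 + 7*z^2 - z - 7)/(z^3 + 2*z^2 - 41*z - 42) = (z - 1)/(z - 6)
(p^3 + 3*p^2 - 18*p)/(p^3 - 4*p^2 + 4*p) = (p^2 + 3*p - 18)/(p^2 - 4*p + 4)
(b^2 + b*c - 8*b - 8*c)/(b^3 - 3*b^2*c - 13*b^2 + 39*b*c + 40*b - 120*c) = (b + c)/(b^2 - 3*b*c - 5*b + 15*c)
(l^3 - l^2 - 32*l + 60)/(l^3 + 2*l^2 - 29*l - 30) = (l - 2)/(l + 1)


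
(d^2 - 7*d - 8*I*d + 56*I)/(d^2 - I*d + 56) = (d - 7)/(d + 7*I)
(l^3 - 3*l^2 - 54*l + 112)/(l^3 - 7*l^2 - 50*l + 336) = (l - 2)/(l - 6)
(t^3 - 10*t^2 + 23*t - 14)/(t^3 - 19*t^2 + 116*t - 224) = (t^2 - 3*t + 2)/(t^2 - 12*t + 32)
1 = 1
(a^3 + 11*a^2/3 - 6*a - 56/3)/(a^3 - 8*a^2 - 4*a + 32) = (3*a^2 + 5*a - 28)/(3*(a^2 - 10*a + 16))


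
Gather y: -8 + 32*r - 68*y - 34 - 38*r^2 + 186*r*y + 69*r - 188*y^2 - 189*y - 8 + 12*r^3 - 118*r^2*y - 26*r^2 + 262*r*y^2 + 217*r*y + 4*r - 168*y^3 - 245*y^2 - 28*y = 12*r^3 - 64*r^2 + 105*r - 168*y^3 + y^2*(262*r - 433) + y*(-118*r^2 + 403*r - 285) - 50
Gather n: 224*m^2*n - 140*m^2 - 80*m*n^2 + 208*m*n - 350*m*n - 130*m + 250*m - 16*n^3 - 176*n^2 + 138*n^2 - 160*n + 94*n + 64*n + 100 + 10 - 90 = -140*m^2 + 120*m - 16*n^3 + n^2*(-80*m - 38) + n*(224*m^2 - 142*m - 2) + 20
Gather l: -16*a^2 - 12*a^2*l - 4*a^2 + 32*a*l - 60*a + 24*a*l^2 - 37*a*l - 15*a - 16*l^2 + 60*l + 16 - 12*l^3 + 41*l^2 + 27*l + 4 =-20*a^2 - 75*a - 12*l^3 + l^2*(24*a + 25) + l*(-12*a^2 - 5*a + 87) + 20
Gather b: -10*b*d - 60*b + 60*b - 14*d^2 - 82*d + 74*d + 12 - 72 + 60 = -10*b*d - 14*d^2 - 8*d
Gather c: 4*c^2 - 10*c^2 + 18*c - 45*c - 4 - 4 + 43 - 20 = -6*c^2 - 27*c + 15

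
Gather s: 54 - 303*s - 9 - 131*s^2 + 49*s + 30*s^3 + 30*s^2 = 30*s^3 - 101*s^2 - 254*s + 45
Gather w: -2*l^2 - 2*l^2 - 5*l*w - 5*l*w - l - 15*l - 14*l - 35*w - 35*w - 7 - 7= -4*l^2 - 30*l + w*(-10*l - 70) - 14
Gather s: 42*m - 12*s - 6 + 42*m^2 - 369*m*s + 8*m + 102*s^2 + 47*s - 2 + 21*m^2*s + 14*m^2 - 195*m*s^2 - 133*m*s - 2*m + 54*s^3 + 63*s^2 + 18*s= 56*m^2 + 48*m + 54*s^3 + s^2*(165 - 195*m) + s*(21*m^2 - 502*m + 53) - 8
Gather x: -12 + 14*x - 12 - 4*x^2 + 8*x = -4*x^2 + 22*x - 24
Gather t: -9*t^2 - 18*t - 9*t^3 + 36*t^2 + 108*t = -9*t^3 + 27*t^2 + 90*t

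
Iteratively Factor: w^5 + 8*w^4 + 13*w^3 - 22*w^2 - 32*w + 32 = (w - 1)*(w^4 + 9*w^3 + 22*w^2 - 32) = (w - 1)*(w + 4)*(w^3 + 5*w^2 + 2*w - 8) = (w - 1)^2*(w + 4)*(w^2 + 6*w + 8) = (w - 1)^2*(w + 2)*(w + 4)*(w + 4)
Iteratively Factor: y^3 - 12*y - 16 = (y + 2)*(y^2 - 2*y - 8) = (y - 4)*(y + 2)*(y + 2)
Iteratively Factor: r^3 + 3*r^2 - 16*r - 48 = (r + 4)*(r^2 - r - 12) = (r - 4)*(r + 4)*(r + 3)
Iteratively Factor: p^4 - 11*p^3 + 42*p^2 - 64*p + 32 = (p - 2)*(p^3 - 9*p^2 + 24*p - 16) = (p - 4)*(p - 2)*(p^2 - 5*p + 4) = (p - 4)*(p - 2)*(p - 1)*(p - 4)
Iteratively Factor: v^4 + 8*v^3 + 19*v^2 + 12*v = (v + 1)*(v^3 + 7*v^2 + 12*v) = (v + 1)*(v + 3)*(v^2 + 4*v) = v*(v + 1)*(v + 3)*(v + 4)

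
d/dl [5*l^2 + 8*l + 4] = 10*l + 8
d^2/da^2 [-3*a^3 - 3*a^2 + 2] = -18*a - 6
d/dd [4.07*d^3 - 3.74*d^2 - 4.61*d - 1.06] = 12.21*d^2 - 7.48*d - 4.61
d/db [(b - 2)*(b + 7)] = 2*b + 5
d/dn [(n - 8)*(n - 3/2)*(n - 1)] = 3*n^2 - 21*n + 43/2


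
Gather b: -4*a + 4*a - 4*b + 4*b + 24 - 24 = 0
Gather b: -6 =-6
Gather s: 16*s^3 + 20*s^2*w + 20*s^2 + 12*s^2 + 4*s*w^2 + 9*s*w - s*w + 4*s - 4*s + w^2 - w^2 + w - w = 16*s^3 + s^2*(20*w + 32) + s*(4*w^2 + 8*w)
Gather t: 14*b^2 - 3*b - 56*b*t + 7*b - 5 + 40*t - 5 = 14*b^2 + 4*b + t*(40 - 56*b) - 10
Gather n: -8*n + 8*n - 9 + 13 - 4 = 0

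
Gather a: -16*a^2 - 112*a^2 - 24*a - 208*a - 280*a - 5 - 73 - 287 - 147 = -128*a^2 - 512*a - 512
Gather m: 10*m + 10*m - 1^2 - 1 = 20*m - 2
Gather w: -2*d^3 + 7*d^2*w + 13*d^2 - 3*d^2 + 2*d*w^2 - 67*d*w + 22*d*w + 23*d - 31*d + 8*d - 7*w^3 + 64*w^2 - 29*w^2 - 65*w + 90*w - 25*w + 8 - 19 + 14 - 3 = -2*d^3 + 10*d^2 - 7*w^3 + w^2*(2*d + 35) + w*(7*d^2 - 45*d)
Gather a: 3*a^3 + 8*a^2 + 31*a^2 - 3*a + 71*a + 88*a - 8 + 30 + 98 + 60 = 3*a^3 + 39*a^2 + 156*a + 180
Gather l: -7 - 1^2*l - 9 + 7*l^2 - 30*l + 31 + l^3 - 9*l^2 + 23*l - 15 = l^3 - 2*l^2 - 8*l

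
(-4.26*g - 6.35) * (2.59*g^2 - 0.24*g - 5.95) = -11.0334*g^3 - 15.4241*g^2 + 26.871*g + 37.7825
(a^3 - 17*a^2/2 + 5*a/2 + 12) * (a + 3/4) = a^4 - 31*a^3/4 - 31*a^2/8 + 111*a/8 + 9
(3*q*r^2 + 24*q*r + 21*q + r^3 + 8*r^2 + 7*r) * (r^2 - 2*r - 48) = 3*q*r^4 + 18*q*r^3 - 171*q*r^2 - 1194*q*r - 1008*q + r^5 + 6*r^4 - 57*r^3 - 398*r^2 - 336*r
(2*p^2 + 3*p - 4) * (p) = 2*p^3 + 3*p^2 - 4*p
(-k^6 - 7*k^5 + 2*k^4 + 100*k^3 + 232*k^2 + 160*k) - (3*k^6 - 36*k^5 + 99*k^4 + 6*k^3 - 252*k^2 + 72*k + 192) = -4*k^6 + 29*k^5 - 97*k^4 + 94*k^3 + 484*k^2 + 88*k - 192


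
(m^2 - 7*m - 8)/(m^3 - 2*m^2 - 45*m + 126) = (m^2 - 7*m - 8)/(m^3 - 2*m^2 - 45*m + 126)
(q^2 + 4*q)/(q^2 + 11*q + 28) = q/(q + 7)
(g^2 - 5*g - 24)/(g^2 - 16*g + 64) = (g + 3)/(g - 8)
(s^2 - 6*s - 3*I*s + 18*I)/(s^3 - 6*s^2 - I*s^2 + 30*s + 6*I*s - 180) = (s - 3*I)/(s^2 - I*s + 30)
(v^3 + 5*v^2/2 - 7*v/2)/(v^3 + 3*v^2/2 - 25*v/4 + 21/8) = 4*v*(v - 1)/(4*v^2 - 8*v + 3)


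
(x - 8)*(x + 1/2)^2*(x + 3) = x^4 - 4*x^3 - 115*x^2/4 - 101*x/4 - 6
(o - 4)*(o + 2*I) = o^2 - 4*o + 2*I*o - 8*I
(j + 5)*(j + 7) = j^2 + 12*j + 35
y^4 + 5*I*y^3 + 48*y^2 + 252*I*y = y*(y - 7*I)*(y + 6*I)^2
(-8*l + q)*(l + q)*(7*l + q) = -56*l^3 - 57*l^2*q + q^3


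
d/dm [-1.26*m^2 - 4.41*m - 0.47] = -2.52*m - 4.41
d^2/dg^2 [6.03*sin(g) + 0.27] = -6.03*sin(g)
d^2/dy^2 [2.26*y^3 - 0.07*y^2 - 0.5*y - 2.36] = 13.56*y - 0.14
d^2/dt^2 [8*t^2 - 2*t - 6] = 16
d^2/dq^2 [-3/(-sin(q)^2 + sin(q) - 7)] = 3*(-4*sin(q)^4 + 3*sin(q)^3 + 33*sin(q)^2 - 13*sin(q) - 12)/(sin(q)^2 - sin(q) + 7)^3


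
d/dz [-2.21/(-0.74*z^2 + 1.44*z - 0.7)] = (3.1824 - 3.2708*z)/(0.74*z^2 - 1.44*z + 0.7)^2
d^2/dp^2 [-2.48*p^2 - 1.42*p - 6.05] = -4.96000000000000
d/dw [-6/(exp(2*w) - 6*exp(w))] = 12*(exp(w) - 3)*exp(-w)/(exp(w) - 6)^2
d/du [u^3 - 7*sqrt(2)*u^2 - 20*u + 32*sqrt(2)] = 3*u^2 - 14*sqrt(2)*u - 20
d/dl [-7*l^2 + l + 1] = 1 - 14*l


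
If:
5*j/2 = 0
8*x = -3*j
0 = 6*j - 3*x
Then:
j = 0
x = 0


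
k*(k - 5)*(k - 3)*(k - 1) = k^4 - 9*k^3 + 23*k^2 - 15*k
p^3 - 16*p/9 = p*(p - 4/3)*(p + 4/3)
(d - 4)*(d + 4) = d^2 - 16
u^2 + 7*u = u*(u + 7)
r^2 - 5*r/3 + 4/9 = (r - 4/3)*(r - 1/3)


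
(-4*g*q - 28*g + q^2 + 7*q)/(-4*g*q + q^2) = (q + 7)/q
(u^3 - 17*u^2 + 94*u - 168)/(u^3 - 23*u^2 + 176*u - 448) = (u^2 - 10*u + 24)/(u^2 - 16*u + 64)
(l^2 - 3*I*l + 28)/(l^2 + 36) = (l^2 - 3*I*l + 28)/(l^2 + 36)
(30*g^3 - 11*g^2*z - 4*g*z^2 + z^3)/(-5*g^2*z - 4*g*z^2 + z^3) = (-6*g^2 + g*z + z^2)/(z*(g + z))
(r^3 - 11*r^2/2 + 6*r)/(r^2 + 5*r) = (r^2 - 11*r/2 + 6)/(r + 5)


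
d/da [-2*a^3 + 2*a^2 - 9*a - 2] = -6*a^2 + 4*a - 9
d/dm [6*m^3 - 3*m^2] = 6*m*(3*m - 1)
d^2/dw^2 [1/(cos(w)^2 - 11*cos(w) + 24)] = (-4*sin(w)^4 + 27*sin(w)^2 - 1221*cos(w)/4 + 33*cos(3*w)/4 + 171)/((cos(w) - 8)^3*(cos(w) - 3)^3)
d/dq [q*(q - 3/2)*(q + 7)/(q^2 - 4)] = (q^4 - 3*q^2/2 - 44*q + 42)/(q^4 - 8*q^2 + 16)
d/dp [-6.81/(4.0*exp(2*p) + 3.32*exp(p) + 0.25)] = (54.48*exp(p) + 22.6092)*exp(p)/(4.0*exp(2*p) + 3.32*exp(p) + 0.25)^2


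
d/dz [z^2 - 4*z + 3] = 2*z - 4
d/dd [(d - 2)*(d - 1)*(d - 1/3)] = 3*d^2 - 20*d/3 + 3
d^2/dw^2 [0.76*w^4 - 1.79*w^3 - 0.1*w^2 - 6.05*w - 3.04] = 9.12*w^2 - 10.74*w - 0.2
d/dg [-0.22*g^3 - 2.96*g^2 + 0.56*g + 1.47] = -0.66*g^2 - 5.92*g + 0.56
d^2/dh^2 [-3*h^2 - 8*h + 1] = -6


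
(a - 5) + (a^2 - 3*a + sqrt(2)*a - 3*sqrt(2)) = a^2 - 2*a + sqrt(2)*a - 5 - 3*sqrt(2)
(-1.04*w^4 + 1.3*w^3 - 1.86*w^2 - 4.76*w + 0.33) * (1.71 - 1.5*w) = 1.56*w^5 - 3.7284*w^4 + 5.013*w^3 + 3.9594*w^2 - 8.6346*w + 0.5643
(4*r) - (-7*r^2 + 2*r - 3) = 7*r^2 + 2*r + 3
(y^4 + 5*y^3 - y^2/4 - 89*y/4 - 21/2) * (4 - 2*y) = -2*y^5 - 6*y^4 + 41*y^3/2 + 87*y^2/2 - 68*y - 42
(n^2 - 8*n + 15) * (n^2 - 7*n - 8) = n^4 - 15*n^3 + 63*n^2 - 41*n - 120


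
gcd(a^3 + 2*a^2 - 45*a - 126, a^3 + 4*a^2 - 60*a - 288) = a + 6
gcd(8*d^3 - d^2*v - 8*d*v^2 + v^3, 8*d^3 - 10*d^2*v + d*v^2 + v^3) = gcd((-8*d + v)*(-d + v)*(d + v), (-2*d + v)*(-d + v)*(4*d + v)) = -d + v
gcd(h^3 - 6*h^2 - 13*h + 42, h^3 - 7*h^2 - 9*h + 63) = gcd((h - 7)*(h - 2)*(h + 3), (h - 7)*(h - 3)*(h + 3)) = h^2 - 4*h - 21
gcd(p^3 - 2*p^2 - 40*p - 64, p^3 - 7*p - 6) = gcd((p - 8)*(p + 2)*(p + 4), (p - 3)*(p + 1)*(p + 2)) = p + 2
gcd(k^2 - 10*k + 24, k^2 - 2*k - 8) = k - 4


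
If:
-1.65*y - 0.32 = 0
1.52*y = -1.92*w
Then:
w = 0.15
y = -0.19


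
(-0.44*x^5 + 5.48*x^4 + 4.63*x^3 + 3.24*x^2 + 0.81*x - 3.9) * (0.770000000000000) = -0.3388*x^5 + 4.2196*x^4 + 3.5651*x^3 + 2.4948*x^2 + 0.6237*x - 3.003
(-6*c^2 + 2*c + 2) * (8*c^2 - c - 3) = -48*c^4 + 22*c^3 + 32*c^2 - 8*c - 6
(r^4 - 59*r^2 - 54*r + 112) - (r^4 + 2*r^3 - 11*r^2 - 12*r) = -2*r^3 - 48*r^2 - 42*r + 112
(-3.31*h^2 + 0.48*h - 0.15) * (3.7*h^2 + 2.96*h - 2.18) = -12.247*h^4 - 8.0216*h^3 + 8.0816*h^2 - 1.4904*h + 0.327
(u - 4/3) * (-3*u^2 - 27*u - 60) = -3*u^3 - 23*u^2 - 24*u + 80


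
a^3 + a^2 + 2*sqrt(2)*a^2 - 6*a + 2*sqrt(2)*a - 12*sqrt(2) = (a - 2)*(a + 3)*(a + 2*sqrt(2))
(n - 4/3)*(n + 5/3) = n^2 + n/3 - 20/9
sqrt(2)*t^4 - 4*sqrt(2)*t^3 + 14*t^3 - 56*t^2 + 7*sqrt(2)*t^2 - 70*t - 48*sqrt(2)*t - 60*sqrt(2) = (t - 5)*(t + sqrt(2))*(t + 6*sqrt(2))*(sqrt(2)*t + sqrt(2))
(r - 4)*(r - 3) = r^2 - 7*r + 12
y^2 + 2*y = y*(y + 2)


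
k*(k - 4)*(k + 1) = k^3 - 3*k^2 - 4*k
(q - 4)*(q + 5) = q^2 + q - 20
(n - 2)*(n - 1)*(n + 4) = n^3 + n^2 - 10*n + 8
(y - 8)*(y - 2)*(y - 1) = y^3 - 11*y^2 + 26*y - 16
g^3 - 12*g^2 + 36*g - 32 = (g - 8)*(g - 2)^2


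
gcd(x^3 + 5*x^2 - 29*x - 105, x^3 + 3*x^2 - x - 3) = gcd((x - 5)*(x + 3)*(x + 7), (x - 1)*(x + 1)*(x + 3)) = x + 3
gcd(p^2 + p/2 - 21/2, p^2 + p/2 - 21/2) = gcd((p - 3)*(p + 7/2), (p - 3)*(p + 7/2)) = p^2 + p/2 - 21/2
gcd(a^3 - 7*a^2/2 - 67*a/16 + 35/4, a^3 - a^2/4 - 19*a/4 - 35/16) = a + 7/4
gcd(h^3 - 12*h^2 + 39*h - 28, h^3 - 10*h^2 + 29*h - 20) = h^2 - 5*h + 4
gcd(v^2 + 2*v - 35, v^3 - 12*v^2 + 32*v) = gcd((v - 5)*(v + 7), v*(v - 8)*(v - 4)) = 1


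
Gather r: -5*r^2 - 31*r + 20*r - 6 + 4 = -5*r^2 - 11*r - 2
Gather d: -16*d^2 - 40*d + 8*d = -16*d^2 - 32*d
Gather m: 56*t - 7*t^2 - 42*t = -7*t^2 + 14*t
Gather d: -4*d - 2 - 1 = -4*d - 3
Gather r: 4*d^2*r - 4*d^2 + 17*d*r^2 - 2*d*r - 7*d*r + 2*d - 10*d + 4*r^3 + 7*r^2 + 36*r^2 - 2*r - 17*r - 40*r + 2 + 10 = -4*d^2 - 8*d + 4*r^3 + r^2*(17*d + 43) + r*(4*d^2 - 9*d - 59) + 12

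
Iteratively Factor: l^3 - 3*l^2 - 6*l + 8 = (l - 1)*(l^2 - 2*l - 8) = (l - 1)*(l + 2)*(l - 4)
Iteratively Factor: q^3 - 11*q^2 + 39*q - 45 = (q - 3)*(q^2 - 8*q + 15) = (q - 3)^2*(q - 5)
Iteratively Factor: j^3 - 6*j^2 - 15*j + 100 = (j - 5)*(j^2 - j - 20) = (j - 5)*(j + 4)*(j - 5)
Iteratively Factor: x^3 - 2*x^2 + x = (x - 1)*(x^2 - x) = (x - 1)^2*(x)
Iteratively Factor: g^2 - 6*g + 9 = (g - 3)*(g - 3)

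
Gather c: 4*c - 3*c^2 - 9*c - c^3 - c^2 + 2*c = -c^3 - 4*c^2 - 3*c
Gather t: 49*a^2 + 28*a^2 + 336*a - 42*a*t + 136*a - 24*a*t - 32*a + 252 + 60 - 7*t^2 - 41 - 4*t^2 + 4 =77*a^2 - 66*a*t + 440*a - 11*t^2 + 275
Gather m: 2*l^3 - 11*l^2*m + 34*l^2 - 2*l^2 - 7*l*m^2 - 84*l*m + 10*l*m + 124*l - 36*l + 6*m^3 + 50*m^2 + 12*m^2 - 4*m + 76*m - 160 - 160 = 2*l^3 + 32*l^2 + 88*l + 6*m^3 + m^2*(62 - 7*l) + m*(-11*l^2 - 74*l + 72) - 320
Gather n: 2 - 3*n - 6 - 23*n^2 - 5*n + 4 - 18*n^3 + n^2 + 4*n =-18*n^3 - 22*n^2 - 4*n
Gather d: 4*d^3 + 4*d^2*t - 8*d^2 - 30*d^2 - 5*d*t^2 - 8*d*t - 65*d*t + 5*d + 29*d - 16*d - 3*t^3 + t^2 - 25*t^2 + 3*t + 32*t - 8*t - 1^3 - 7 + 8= 4*d^3 + d^2*(4*t - 38) + d*(-5*t^2 - 73*t + 18) - 3*t^3 - 24*t^2 + 27*t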